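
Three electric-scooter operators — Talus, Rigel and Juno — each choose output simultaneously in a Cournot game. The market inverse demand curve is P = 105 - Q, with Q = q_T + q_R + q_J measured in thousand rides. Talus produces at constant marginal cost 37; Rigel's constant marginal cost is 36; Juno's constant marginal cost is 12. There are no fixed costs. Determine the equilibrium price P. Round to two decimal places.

Talus's profit: π_T = (105 - Q)q_T - (37q_T). Setting ∂π_T/∂q_T = 0: 68 - 2q_T - (q_R + q_J) = 0.
Rigel's profit: π_R = (105 - Q)q_R - (36q_R). Setting ∂π_R/∂q_R = 0: 69 - 2q_R - (q_T + q_J) = 0.
Juno's profit: π_J = (105 - Q)q_J - (12q_J). Setting ∂π_J/∂q_J = 0: 93 - 2q_J - (q_T + q_R) = 0.
Summing all 3 equations gives 230 − 4Q = 0, hence Q = 115/2.
Back-substituting: q_T = (68 − 115/2) = 21/2, q_R = (69 − 115/2) = 23/2, q_J = (93 − 115/2) = 71/2.
Total output Q = 115/2, so price P = 105 - 115/2 = 95/2.

47.50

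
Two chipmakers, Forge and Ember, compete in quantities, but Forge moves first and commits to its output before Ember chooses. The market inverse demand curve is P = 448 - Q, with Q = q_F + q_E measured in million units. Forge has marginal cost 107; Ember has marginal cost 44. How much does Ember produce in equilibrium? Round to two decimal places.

Solve by backward induction. Given q_F, the follower Ember maximises π_E = (448 - q_F - q_E)q_E - 44q_E.
∂π_E/∂q_E = 404 - q_F - 2q_E = 0 gives the reaction function q_E = (404 - q_F)/2.
Forge substitutes q_E(q_F) into its own profit: π_F = q_F(448 - q_F - (404 - q_F)/2) - 107q_F = (246 - (1/2)q_F)q_F - 107q_F.
Leader FOC: 139 - q_F = 0, so q_F = 139.
Then q_E = (404 - 139)/2 = 265/2.

132.50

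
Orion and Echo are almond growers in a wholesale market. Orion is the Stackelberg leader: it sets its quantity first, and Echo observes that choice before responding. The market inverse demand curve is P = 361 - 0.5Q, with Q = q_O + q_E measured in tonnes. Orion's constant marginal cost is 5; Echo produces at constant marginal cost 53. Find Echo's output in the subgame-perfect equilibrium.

Solve by backward induction. Given q_O, the follower Echo maximises π_E = (361 - (1/2)q_O - (1/2)q_E)q_E - 53q_E.
Setting the follower's marginal profit to zero, 308 - (1/2)q_O - q_E = 0, i.e. q_E = (308 - (1/2)q_O).
The leader anticipates this reaction. Substituting into P = 361 - 0.5Q gives P = 207 - (1/4)q_O, so π_O = (207 - (1/4)q_O)q_O - 5q_O.
The leader's first-order condition 202 - (1/2)q_O = 0 yields q_O = 404.
Then q_E = (308 - (1/2)·404) = 106.

106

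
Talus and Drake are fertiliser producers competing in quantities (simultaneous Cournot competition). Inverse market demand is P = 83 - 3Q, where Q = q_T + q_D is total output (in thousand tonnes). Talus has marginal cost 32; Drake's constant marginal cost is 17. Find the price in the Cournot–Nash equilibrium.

44

Talus's profit: π_T = (83 - 3Q)q_T - (32q_T). Setting ∂π_T/∂q_T = 0: 51 - 6q_T - 3(q_D) = 0.
Drake's profit: π_D = (83 - 3Q)q_D - (17q_D). Setting ∂π_D/∂q_D = 0: 66 - 6q_D - 3(q_T) = 0.
Rearranging gives the reaction functions q_T = (51 - 3q_D)/6 and q_D = (66 - 3q_T)/6.
Substituting one into the other gives q_T = 4 and q_D = 9.
Total output Q = 13, so price P = 83 - 3·13 = 44.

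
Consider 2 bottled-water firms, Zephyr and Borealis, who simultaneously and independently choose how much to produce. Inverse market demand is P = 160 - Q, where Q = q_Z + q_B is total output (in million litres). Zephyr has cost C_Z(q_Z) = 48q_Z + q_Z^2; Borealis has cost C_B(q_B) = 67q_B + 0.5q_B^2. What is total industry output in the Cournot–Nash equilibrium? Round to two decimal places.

Zephyr's profit: π_Z = (160 - Q)q_Z - (48q_Z + q_Z²). Setting ∂π_Z/∂q_Z = 0: 112 - 4q_Z - (q_B) = 0.
Borealis's profit: π_B = (160 - Q)q_B - (67q_B + (1/2)q_B²). Setting ∂π_B/∂q_B = 0: 93 - 3q_B - (q_Z) = 0.
Best responses: q_Z = (112 - q_B)/4, q_B = (93 - q_Z)/3.
Substituting one into the other gives q_Z = 243/11 and q_B = 260/11.
Total output Q = 243/11 + 260/11 = 503/11.

45.73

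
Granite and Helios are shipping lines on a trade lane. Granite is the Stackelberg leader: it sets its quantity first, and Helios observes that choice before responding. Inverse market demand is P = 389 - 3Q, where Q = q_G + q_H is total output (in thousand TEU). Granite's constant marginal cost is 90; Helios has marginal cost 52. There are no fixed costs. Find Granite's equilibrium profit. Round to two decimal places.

2838.38

Solve by backward induction. Given q_G, the follower Helios maximises π_H = (389 - 3q_G - 3q_H)q_H - 52q_H.
Follower FOC: 337 - 3q_G - 6q_H = 0, so q_H(q_G) = (337 - 3q_G)/6.
Granite substitutes q_H(q_G) into its own profit: π_G = q_G(389 - 3q_G - (337 - 3q_G)/2) - 90q_G = (441/2 - (3/2)q_G)q_G - 90q_G.
Leader FOC: 261/2 - 3q_G = 0, so q_G = 87/2.
Then q_H = (337 - 3·(87/2))/6 = 413/12.
Price P = 389 - 3·(935/12) = 621/4.
Granite's profit: (621/4 - 90)·(87/2) = 2838.3750.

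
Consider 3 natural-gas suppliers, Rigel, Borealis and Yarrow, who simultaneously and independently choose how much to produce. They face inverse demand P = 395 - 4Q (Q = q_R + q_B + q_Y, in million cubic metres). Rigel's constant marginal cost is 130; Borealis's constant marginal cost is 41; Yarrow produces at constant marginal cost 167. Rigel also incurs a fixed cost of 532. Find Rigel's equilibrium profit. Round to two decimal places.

176.89

Rigel's profit: π_R = (395 - 4Q)q_R - (130q_R). Setting ∂π_R/∂q_R = 0: 265 - 8q_R - 4(q_B + q_Y) = 0.
Borealis's first-order condition: 354 - 8q_B - 4(q_R + q_Y) = 0.
Yarrow's first-order condition: 228 - 8q_Y - 4(q_R + q_B) = 0.
Adding the 3 conditions: 847 − 8Q − 8Q = 0, i.e. Q = 847/16.
Back-substituting: q_R = (265 − 847/4)/4 = 213/16, q_B = (354 − 847/4)/4 = 569/16, q_Y = (228 − 847/4)/4 = 65/16.
Price P = 395 - 4·(847/16) = 733/4.
Rigel's profit: (733/4 - 130)·(213/16) - 532 = 176.8906.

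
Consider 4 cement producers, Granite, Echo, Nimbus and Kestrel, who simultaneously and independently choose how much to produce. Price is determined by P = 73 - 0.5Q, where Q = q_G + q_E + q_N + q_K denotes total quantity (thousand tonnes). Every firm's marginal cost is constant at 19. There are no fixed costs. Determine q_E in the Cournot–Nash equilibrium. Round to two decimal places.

Each firm earns π_i = (73 - 0.5Q)q_i - 19q_i.
First-order condition (treating rivals' output as given): 54 - q_i - (1/2)·Σ_{j≠i} q_j = 0.
With identical firms every q_j equals q_i, so Σ_{j≠i} q_j = 3q_i and 54 = (5/2)q_i, giving q_i = 108/5.

21.60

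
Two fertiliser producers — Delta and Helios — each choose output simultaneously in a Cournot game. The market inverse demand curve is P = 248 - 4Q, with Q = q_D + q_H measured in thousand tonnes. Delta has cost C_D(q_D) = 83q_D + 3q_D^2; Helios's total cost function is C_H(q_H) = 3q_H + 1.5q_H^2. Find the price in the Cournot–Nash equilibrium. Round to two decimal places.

Delta's profit: π_D = (248 - 4Q)q_D - (83q_D + 3q_D²). Setting ∂π_D/∂q_D = 0: 165 - 14q_D - 4(q_H) = 0.
Helios's first-order condition: 245 - 11q_H - 4(q_D) = 0.
Rearranging gives the reaction functions q_D = (165 - 4q_H)/14 and q_H = (245 - 4q_D)/11.
Substituting one into the other gives q_D = 835/138 and q_H = 1385/69.
Total output Q = 26.1232, so price P = 248 - 4·26.1232 = 143.5072.

143.51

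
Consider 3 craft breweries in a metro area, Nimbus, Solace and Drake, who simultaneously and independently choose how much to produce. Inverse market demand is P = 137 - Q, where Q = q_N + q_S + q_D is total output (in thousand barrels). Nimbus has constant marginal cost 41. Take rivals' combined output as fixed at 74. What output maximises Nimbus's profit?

With rivals' combined output fixed at 74, Nimbus's profit is π_N = (137 - 74 - q_N)q_N - (41q_N) = (63 - q_N)q_N - (41q_N).
∂π_N/∂q_N = 22 - 2q_N = 0, so q_N = 11.

11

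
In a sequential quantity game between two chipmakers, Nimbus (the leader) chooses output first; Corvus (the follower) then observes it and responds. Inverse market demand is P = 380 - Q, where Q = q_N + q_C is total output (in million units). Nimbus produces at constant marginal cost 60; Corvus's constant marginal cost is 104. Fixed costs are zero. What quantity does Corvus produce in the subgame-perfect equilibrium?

47

Solve by backward induction. Given q_N, the follower Corvus maximises π_C = (380 - q_N - q_C)q_C - 104q_C.
Setting the follower's marginal profit to zero, 276 - q_N - 2q_C = 0, i.e. q_C = (276 - q_N)/2.
The leader anticipates this reaction. Substituting into P = 380 - Q gives P = 242 - (1/2)q_N, so π_N = (242 - (1/2)q_N)q_N - 60q_N.
Maximising: ∂π_N/∂q_N = 182 - q_N = 0, giving q_N = 182.
Then q_C = (276 - 182)/2 = 47.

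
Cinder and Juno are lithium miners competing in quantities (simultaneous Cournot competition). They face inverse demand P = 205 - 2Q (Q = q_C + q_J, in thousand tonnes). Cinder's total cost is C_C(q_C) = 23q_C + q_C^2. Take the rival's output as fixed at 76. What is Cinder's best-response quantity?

With the rival's output fixed at 76, Cinder's profit is π_C = (205 - 2·76 - 2q_C)q_C - (23q_C + q_C²) = (53 - 2q_C)q_C - (23q_C + q_C²).
∂π_C/∂q_C = 30 - 6q_C = 0, so q_C = 5.

5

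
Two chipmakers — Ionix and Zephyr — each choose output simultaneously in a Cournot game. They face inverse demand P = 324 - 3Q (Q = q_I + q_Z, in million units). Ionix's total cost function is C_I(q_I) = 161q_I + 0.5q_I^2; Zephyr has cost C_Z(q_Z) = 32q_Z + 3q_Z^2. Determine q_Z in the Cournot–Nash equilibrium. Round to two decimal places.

Ionix's profit: π_I = (324 - 3Q)q_I - (161q_I + (1/2)q_I²). Setting ∂π_I/∂q_I = 0: 163 - 7q_I - 3(q_Z) = 0.
Zephyr's profit: π_Z = (324 - 3Q)q_Z - (32q_Z + 3q_Z²). Setting ∂π_Z/∂q_Z = 0: 292 - 12q_Z - 3(q_I) = 0.
Best responses: q_I = (163 - 3q_Z)/7, q_Z = (292 - 3q_I)/12.
Solving the pair: q_I = 72/5, q_Z = 311/15.

20.73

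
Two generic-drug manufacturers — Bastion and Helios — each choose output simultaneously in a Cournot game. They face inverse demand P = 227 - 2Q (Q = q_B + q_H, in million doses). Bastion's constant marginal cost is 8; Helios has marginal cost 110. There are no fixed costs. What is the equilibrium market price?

Bastion's profit: π_B = (227 - 2Q)q_B - (8q_B). Setting ∂π_B/∂q_B = 0: 219 - 4q_B - 2(q_H) = 0.
Helios's profit: π_H = (227 - 2Q)q_H - (110q_H). Setting ∂π_H/∂q_H = 0: 117 - 4q_H - 2(q_B) = 0.
Best responses: q_B = (219 - 2q_H)/4, q_H = (117 - 2q_B)/4.
Solving the pair: q_B = 107/2, q_H = 5/2.
Total output Q = 56, so price P = 227 - 2·56 = 115.

115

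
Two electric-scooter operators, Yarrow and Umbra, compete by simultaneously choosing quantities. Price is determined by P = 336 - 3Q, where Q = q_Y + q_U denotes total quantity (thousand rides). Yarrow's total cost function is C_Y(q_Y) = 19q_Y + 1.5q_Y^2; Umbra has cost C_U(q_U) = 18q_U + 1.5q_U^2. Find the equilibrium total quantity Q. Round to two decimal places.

52.92

Yarrow's profit: π_Y = (336 - 3Q)q_Y - (19q_Y + (3/2)q_Y²). Setting ∂π_Y/∂q_Y = 0: 317 - 9q_Y - 3(q_U) = 0.
Umbra's first-order condition: 318 - 9q_U - 3(q_Y) = 0.
Rearranging gives the reaction functions q_Y = (317 - 3q_U)/9 and q_U = (318 - 3q_Y)/9.
Substituting one into the other gives q_Y = 211/8 and q_U = 637/24.
Total output Q = 211/8 + 637/24 = 635/12.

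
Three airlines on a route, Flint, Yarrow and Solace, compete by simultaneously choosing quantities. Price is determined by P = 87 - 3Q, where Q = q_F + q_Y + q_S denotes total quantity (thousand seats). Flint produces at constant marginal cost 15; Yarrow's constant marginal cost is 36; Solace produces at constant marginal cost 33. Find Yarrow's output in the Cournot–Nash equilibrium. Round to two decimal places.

Flint's profit: π_F = (87 - 3Q)q_F - (15q_F). Setting ∂π_F/∂q_F = 0: 72 - 6q_F - 3(q_Y + q_S) = 0.
Yarrow's profit: π_Y = (87 - 3Q)q_Y - (36q_Y). Setting ∂π_Y/∂q_Y = 0: 51 - 6q_Y - 3(q_F + q_S) = 0.
Solace's first-order condition: 54 - 6q_S - 3(q_F + q_Y) = 0.
Summing all 3 equations gives 177 − 12Q = 0, hence Q = 59/4.
Back-substituting: q_F = (72 − 177/4)/3 = 37/4, q_Y = (51 − 177/4)/3 = 9/4, q_S = (54 − 177/4)/3 = 13/4.

2.25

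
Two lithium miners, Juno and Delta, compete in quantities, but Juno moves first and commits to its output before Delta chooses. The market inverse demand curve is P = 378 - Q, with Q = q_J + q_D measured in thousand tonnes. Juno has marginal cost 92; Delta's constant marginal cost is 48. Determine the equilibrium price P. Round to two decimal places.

The follower Delta best-responds to any q_J: π_D = (378 - Q)q_D - 48q_D.
∂π_D/∂q_D = 330 - q_J - 2q_D = 0 gives the reaction function q_D = (330 - q_J)/2.
The leader anticipates this reaction. Substituting into P = 378 - Q gives P = 213 - (1/2)q_J, so π_J = (213 - (1/2)q_J)q_J - 92q_J.
Leader FOC: 121 - q_J = 0, so q_J = 121.
Then q_D = (330 - 121)/2 = 209/2.
Total output Q = 451/2, so price P = 378 - 451/2 = 305/2.

152.50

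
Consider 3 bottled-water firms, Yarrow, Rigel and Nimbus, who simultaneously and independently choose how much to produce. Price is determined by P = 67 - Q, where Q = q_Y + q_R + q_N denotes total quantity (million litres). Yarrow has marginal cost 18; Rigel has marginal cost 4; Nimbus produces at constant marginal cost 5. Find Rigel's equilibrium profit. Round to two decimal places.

Yarrow's profit: π_Y = (67 - Q)q_Y - (18q_Y). Setting ∂π_Y/∂q_Y = 0: 49 - 2q_Y - (q_R + q_N) = 0.
Rigel's first-order condition: 63 - 2q_R - (q_Y + q_N) = 0.
Nimbus's profit: π_N = (67 - Q)q_N - (5q_N). Setting ∂π_N/∂q_N = 0: 62 - 2q_N - (q_Y + q_R) = 0.
Adding the 3 conditions: 174 − 2Q − 2Q = 0, i.e. Q = 87/2.
Back-substituting: q_Y = (49 − 87/2) = 11/2, q_R = (63 − 87/2) = 39/2, q_N = (62 − 87/2) = 37/2.
Price P = 67 - 87/2 = 47/2.
Rigel's profit: (47/2 - 4)·(39/2) = 1521/4.

380.25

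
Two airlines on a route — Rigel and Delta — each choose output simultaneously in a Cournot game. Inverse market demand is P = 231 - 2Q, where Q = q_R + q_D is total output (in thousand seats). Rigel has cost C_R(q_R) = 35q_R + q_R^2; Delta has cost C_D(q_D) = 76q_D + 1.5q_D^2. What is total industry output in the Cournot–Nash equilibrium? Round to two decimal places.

Rigel's profit: π_R = (231 - 2Q)q_R - (35q_R + q_R²). Setting ∂π_R/∂q_R = 0: 196 - 6q_R - 2(q_D) = 0.
Delta's first-order condition: 155 - 7q_D - 2(q_R) = 0.
So q_R = (196 - 2q_D)/6 and q_D = (155 - 2q_R)/7.
Substituting one into the other gives q_R = 531/19 and q_D = 269/19.
Total output Q = 531/19 + 269/19 = 800/19.

42.11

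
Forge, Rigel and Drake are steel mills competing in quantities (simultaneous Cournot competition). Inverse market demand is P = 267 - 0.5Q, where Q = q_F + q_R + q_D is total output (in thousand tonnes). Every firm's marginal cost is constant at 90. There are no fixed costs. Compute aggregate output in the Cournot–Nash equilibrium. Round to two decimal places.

Each firm earns π_i = (267 - 0.5Q)q_i - 90q_i.
First-order condition (treating rivals' output as given): 177 - q_i - (1/2)·Σ_{j≠i} q_j = 0.
With identical firms every q_j equals q_i, so Σ_{j≠i} q_j = 2q_i and 177 = 2q_i, giving q_i = 177/2.
Total output Q = 177/2 + 177/2 + 177/2 = 531/2.

265.50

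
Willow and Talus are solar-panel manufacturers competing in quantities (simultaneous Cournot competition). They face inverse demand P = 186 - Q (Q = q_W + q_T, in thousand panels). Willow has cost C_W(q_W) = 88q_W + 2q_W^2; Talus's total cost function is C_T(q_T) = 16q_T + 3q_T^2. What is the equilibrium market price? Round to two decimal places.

153.32

Willow's profit: π_W = (186 - Q)q_W - (88q_W + 2q_W²). Setting ∂π_W/∂q_W = 0: 98 - 6q_W - (q_T) = 0.
Talus's first-order condition: 170 - 8q_T - (q_W) = 0.
Rearranging gives the reaction functions q_W = (98 - q_T)/6 and q_T = (170 - q_W)/8.
Substituting one into the other gives q_W = 614/47 and q_T = 922/47.
Total output Q = 1536/47, so price P = 186 - 1536/47 = 153.3191.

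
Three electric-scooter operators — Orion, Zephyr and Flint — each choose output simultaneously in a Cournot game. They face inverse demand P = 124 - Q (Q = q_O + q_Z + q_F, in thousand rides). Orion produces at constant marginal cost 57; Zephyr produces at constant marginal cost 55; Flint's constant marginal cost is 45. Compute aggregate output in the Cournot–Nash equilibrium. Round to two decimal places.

53.75

Orion's profit: π_O = (124 - Q)q_O - (57q_O). Setting ∂π_O/∂q_O = 0: 67 - 2q_O - (q_Z + q_F) = 0.
Zephyr's first-order condition: 69 - 2q_Z - (q_O + q_F) = 0.
Flint's first-order condition: 79 - 2q_F - (q_O + q_Z) = 0.
Adding the 3 conditions: 215 − 2Q − 2Q = 0, i.e. Q = 215/4.
Back-substituting: q_O = (67 − 215/4) = 53/4, q_Z = (69 − 215/4) = 61/4, q_F = (79 − 215/4) = 101/4.
Total output Q = 53/4 + 61/4 + 101/4 = 215/4.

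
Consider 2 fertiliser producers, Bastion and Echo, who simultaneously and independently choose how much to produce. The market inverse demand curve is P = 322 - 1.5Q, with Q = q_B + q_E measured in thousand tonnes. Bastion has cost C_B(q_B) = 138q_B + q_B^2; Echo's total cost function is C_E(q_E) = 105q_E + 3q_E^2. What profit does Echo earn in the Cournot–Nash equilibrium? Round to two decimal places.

1611.53

Bastion's profit: π_B = (322 - 1.5Q)q_B - (138q_B + q_B²). Setting ∂π_B/∂q_B = 0: 184 - 5q_B - (3/2)(q_E) = 0.
Echo's profit: π_E = (322 - 1.5Q)q_E - (105q_E + 3q_E²). Setting ∂π_E/∂q_E = 0: 217 - 9q_E - (3/2)(q_B) = 0.
So q_B = (184 - (3/2)q_E)/5 and q_E = (217 - (3/2)q_B)/9.
Solving the pair: q_B = 1774/57, q_E = 18.9240.
Price P = 322 - (3/2)·50.0468 = 246.9298.
Echo's profit: 246.9298·18.9240 - 105·18.9240 - 3·18.9240² = 1611.5260.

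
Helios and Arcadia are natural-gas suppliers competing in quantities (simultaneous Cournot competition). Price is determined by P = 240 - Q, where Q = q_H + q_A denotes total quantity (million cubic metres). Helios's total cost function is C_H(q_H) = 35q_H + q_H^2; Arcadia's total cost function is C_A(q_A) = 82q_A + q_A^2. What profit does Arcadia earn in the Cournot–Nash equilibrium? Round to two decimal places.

1620.70

Helios's profit: π_H = (240 - Q)q_H - (35q_H + q_H²). Setting ∂π_H/∂q_H = 0: 205 - 4q_H - (q_A) = 0.
Arcadia's first-order condition: 158 - 4q_A - (q_H) = 0.
Best responses: q_H = (205 - q_A)/4, q_A = (158 - q_H)/4.
Solving the pair: q_H = 662/15, q_A = 427/15.
Price P = 240 - 363/5 = 837/5.
Arcadia's profit: (837/5)·(427/15) - 82·(427/15) - (427/15)² = 1620.7022.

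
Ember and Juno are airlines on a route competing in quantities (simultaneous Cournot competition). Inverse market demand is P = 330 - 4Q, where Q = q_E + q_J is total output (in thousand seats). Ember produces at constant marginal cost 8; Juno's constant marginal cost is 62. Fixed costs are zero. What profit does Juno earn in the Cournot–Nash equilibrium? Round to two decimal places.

1272.11

Ember's profit: π_E = (330 - 4Q)q_E - (8q_E). Setting ∂π_E/∂q_E = 0: 322 - 8q_E - 4(q_J) = 0.
Juno's first-order condition: 268 - 8q_J - 4(q_E) = 0.
So q_E = (322 - 4q_J)/8 and q_J = (268 - 4q_E)/8.
Solving the pair: q_E = 94/3, q_J = 107/6.
Price P = 330 - 4·(295/6) = 400/3.
Juno's profit: (400/3 - 62)·(107/6) = 1272.1111.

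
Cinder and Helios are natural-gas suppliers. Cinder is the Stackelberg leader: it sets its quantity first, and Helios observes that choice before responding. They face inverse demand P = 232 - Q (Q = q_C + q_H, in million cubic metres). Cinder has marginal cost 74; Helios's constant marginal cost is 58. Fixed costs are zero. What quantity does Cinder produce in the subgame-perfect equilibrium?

The follower Helios best-responds to any q_C: π_H = (232 - Q)q_H - 58q_H.
∂π_H/∂q_H = 174 - q_C - 2q_H = 0 gives the reaction function q_H = (174 - q_C)/2.
Cinder substitutes q_H(q_C) into its own profit: π_C = q_C(232 - q_C - (174 - q_C)/2) - 74q_C = (145 - (1/2)q_C)q_C - 74q_C.
The leader's first-order condition 71 - q_C = 0 yields q_C = 71.
Then q_H = (174 - 71)/2 = 103/2.

71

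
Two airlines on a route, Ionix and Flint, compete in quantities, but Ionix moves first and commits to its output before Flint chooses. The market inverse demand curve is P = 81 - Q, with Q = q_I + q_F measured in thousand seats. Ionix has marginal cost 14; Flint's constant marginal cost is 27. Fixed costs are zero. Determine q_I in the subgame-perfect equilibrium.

40

The follower Flint best-responds to any q_I: π_F = (81 - Q)q_F - 27q_F.
Setting the follower's marginal profit to zero, 54 - q_I - 2q_F = 0, i.e. q_F = (54 - q_I)/2.
The leader anticipates this reaction. Substituting into P = 81 - Q gives P = 54 - (1/2)q_I, so π_I = (54 - (1/2)q_I)q_I - 14q_I.
Leader FOC: 40 - q_I = 0, so q_I = 40.
Then q_F = (54 - 40)/2 = 7.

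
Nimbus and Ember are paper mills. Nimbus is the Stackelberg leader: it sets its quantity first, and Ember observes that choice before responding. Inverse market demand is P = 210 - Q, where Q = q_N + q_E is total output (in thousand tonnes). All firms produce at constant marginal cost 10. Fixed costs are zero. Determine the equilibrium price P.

The follower Ember best-responds to any q_N: π_E = (210 - Q)q_E - 10q_E.
∂π_E/∂q_E = 200 - q_N - 2q_E = 0 gives the reaction function q_E = (200 - q_N)/2.
Nimbus substitutes q_E(q_N) into its own profit: π_N = q_N(210 - q_N - (200 - q_N)/2) - 10q_N = (110 - (1/2)q_N)q_N - 10q_N.
The leader's first-order condition 100 - q_N = 0 yields q_N = 100.
Then q_E = (200 - 100)/2 = 50.
Total output Q = 150, so price P = 210 - 150 = 60.

60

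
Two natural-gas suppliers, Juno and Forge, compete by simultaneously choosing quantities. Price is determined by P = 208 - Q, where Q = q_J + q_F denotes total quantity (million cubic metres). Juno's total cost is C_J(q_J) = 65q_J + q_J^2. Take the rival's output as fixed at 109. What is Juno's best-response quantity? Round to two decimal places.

8.50

With the rival's output fixed at 109, Juno's profit is π_J = (208 - 109 - q_J)q_J - (65q_J + q_J²) = (99 - q_J)q_J - (65q_J + q_J²).
∂π_J/∂q_J = 34 - 4q_J = 0, so q_J = 17/2.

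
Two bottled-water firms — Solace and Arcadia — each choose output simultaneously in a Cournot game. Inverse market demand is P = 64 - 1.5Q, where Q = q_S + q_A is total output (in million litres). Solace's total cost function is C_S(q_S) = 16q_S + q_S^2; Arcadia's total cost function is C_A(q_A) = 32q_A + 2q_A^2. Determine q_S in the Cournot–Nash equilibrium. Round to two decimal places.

8.79

Solace's profit: π_S = (64 - 1.5Q)q_S - (16q_S + q_S²). Setting ∂π_S/∂q_S = 0: 48 - 5q_S - (3/2)(q_A) = 0.
Arcadia's profit: π_A = (64 - 1.5Q)q_A - (32q_A + 2q_A²). Setting ∂π_A/∂q_A = 0: 32 - 7q_A - (3/2)(q_S) = 0.
Best responses: q_S = (48 - (3/2)q_A)/5, q_A = (32 - (3/2)q_S)/7.
Solving the pair: q_S = 1152/131, q_A = 352/131.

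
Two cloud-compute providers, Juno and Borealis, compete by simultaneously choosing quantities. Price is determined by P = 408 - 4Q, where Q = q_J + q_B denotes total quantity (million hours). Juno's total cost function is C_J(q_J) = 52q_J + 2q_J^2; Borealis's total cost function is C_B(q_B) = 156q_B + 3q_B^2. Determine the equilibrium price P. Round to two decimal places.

Juno's profit: π_J = (408 - 4Q)q_J - (52q_J + 2q_J²). Setting ∂π_J/∂q_J = 0: 356 - 12q_J - 4(q_B) = 0.
Borealis's first-order condition: 252 - 14q_B - 4(q_J) = 0.
So q_J = (356 - 4q_B)/12 and q_B = (252 - 4q_J)/14.
Solving the pair: q_J = 497/19, q_B = 200/19.
Total output Q = 697/19, so price P = 408 - 4·(697/19) = 261.2632.

261.26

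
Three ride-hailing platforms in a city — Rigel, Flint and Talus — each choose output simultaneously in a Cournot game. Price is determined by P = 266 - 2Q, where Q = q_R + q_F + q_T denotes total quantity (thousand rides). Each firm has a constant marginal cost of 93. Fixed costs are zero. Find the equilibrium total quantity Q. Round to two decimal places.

64.88

A representative firm's profit is π_i = q_i(266 - 2Q) - 93q_i.
First-order condition (treating rivals' output as given): 173 - 4q_i - 2·Σ_{j≠i} q_j = 0.
With identical firms every q_j equals q_i, so Σ_{j≠i} q_j = 2q_i and 173 = 8q_i, giving q_i = 173/8.
Total output Q = 173/8 + 173/8 + 173/8 = 519/8.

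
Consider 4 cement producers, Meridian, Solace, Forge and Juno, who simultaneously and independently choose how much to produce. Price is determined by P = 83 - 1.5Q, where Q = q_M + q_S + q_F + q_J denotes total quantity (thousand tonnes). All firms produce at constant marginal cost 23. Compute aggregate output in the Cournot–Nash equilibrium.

32

Each firm earns π_i = (83 - 1.5Q)q_i - 23q_i.
Setting ∂π_i/∂q_i = 0 with rivals' quantities fixed: 60 - 3q_i - (3/2)·Σ_{j≠i} q_j = 0.
With identical firms every q_j equals q_i, so Σ_{j≠i} q_j = 3q_i and 60 = (15/2)q_i, giving q_i = 8.
Total output Q = 8 + 8 + 8 + 8 = 32.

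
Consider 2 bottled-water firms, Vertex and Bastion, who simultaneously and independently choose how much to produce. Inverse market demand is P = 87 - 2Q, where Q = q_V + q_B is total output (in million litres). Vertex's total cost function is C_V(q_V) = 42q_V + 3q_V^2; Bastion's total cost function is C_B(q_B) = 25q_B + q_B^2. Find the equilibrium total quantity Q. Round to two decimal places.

12.07

Vertex's profit: π_V = (87 - 2Q)q_V - (42q_V + 3q_V²). Setting ∂π_V/∂q_V = 0: 45 - 10q_V - 2(q_B) = 0.
Bastion's profit: π_B = (87 - 2Q)q_B - (25q_B + q_B²). Setting ∂π_B/∂q_B = 0: 62 - 6q_B - 2(q_V) = 0.
So q_V = (45 - 2q_B)/10 and q_B = (62 - 2q_V)/6.
Substituting one into the other gives q_V = 73/28 and q_B = 265/28.
Total output Q = 73/28 + 265/28 = 169/14.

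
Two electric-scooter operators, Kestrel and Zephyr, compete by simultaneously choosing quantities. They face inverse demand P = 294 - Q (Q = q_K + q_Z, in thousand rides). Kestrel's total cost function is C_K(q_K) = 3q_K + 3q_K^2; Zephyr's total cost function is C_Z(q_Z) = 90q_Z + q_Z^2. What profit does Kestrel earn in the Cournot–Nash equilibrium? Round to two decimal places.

Kestrel's profit: π_K = (294 - Q)q_K - (3q_K + 3q_K²). Setting ∂π_K/∂q_K = 0: 291 - 8q_K - (q_Z) = 0.
Zephyr's first-order condition: 204 - 4q_Z - (q_K) = 0.
So q_K = (291 - q_Z)/8 and q_Z = (204 - q_K)/4.
Solving the pair: q_K = 960/31, q_Z = 1341/31.
Price P = 294 - 74.2258 = 219.7742.
Kestrel's profit: 219.7742·(960/31) - 3·(960/31) - 3(960/31)² = 3836.0042.

3836.00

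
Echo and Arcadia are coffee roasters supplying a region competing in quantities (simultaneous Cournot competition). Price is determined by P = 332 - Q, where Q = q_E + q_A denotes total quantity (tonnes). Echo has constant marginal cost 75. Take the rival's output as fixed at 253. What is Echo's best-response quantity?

2

With the rival's output fixed at 253, Echo's profit is π_E = (332 - 253 - q_E)q_E - (75q_E) = (79 - q_E)q_E - (75q_E).
∂π_E/∂q_E = 4 - 2q_E = 0, so q_E = 2.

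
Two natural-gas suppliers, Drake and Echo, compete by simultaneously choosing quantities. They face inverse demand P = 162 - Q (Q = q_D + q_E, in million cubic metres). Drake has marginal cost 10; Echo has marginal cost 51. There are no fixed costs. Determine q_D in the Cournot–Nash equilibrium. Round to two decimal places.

64.33

Drake's profit: π_D = (162 - Q)q_D - (10q_D). Setting ∂π_D/∂q_D = 0: 152 - 2q_D - (q_E) = 0.
Echo's first-order condition: 111 - 2q_E - (q_D) = 0.
So q_D = (152 - q_E)/2 and q_E = (111 - q_D)/2.
Solving the pair: q_D = 193/3, q_E = 70/3.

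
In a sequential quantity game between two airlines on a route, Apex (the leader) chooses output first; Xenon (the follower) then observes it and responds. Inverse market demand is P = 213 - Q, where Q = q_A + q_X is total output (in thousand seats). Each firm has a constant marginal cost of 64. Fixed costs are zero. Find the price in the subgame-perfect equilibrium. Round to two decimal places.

101.25

Solve by backward induction. Given q_A, the follower Xenon maximises π_X = (213 - q_A - q_X)q_X - 64q_X.
∂π_X/∂q_X = 149 - q_A - 2q_X = 0 gives the reaction function q_X = (149 - q_A)/2.
Apex substitutes q_X(q_A) into its own profit: π_A = q_A(213 - q_A - (149 - q_A)/2) - 64q_A = (277/2 - (1/2)q_A)q_A - 64q_A.
The leader's first-order condition 149/2 - q_A = 0 yields q_A = 149/2.
Then q_X = (149 - 149/2)/2 = 149/4.
Total output Q = 447/4, so price P = 213 - 447/4 = 405/4.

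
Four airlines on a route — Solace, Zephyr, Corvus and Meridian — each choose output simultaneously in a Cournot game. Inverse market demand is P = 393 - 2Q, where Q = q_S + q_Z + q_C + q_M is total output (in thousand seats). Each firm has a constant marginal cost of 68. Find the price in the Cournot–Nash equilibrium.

A representative firm's profit is π_i = q_i(393 - 2Q) - 68q_i.
First-order condition (treating rivals' output as given): 325 - 4q_i - 2·Σ_{j≠i} q_j = 0.
By symmetry each firm produces the same amount; substituting Σ_{j≠i} q_j = 3q_i yields q_i = 325/10 = 65/2.
Total output Q = 130, so price P = 393 - 2·130 = 133.

133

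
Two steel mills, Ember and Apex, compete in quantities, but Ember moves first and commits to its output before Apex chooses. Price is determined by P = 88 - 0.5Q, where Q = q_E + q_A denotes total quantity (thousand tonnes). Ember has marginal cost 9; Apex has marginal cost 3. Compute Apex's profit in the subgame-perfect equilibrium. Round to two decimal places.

Solve by backward induction. Given q_E, the follower Apex maximises π_A = (88 - (1/2)q_E - (1/2)q_A)q_A - 3q_A.
∂π_A/∂q_A = 85 - (1/2)q_E - q_A = 0 gives the reaction function q_A = (85 - (1/2)q_E).
The leader anticipates this reaction. Substituting into P = 88 - 0.5Q gives P = 91/2 - (1/4)q_E, so π_E = (91/2 - (1/4)q_E)q_E - 9q_E.
Maximising: ∂π_E/∂q_E = 73/2 - (1/2)q_E = 0, giving q_E = 73.
Then q_A = (85 - (1/2)·73) = 97/2.
Price P = 88 - (1/2)·(243/2) = 109/4.
Apex's profit: (109/4 - 3)·(97/2) = 1176.1250.

1176.13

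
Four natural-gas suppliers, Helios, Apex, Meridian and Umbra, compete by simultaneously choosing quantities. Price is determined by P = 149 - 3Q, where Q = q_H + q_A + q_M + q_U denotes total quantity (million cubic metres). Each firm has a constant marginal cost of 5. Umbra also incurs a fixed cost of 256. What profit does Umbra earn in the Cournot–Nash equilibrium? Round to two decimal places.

20.48

A representative firm's profit is π_i = q_i(149 - 3Q) - 5q_i.
Setting ∂π_i/∂q_i = 0 with rivals' quantities fixed: 144 - 6q_i - 3·Σ_{j≠i} q_j = 0.
By symmetry each firm produces the same amount; substituting Σ_{j≠i} q_j = 3q_i yields q_i = 144/15 = 48/5.
Price P = 149 - 3·(192/5) = 169/5.
Umbra's profit: (169/5 - 5)·(48/5) - 256 = 512/25.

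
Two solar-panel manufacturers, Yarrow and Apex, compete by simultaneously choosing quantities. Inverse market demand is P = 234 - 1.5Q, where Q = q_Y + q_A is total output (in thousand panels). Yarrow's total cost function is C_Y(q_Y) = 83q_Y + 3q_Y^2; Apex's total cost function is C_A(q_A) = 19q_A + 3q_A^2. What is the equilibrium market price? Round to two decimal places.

Yarrow's profit: π_Y = (234 - 1.5Q)q_Y - (83q_Y + 3q_Y²). Setting ∂π_Y/∂q_Y = 0: 151 - 9q_Y - (3/2)(q_A) = 0.
Apex's first-order condition: 215 - 9q_A - (3/2)(q_Y) = 0.
Best responses: q_Y = (151 - (3/2)q_A)/9, q_A = (215 - (3/2)q_Y)/9.
Substituting one into the other gives q_Y = 1382/105 and q_A = 21.6952.
Total output Q = 244/7, so price P = 234 - (3/2)·(244/7) = 1272/7.

181.71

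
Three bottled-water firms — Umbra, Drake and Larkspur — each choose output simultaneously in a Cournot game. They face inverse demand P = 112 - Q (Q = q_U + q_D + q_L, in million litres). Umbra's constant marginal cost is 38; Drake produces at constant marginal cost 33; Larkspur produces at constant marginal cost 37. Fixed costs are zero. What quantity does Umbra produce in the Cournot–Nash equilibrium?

17

Umbra's profit: π_U = (112 - Q)q_U - (38q_U). Setting ∂π_U/∂q_U = 0: 74 - 2q_U - (q_D + q_L) = 0.
Drake's first-order condition: 79 - 2q_D - (q_U + q_L) = 0.
Larkspur's profit: π_L = (112 - Q)q_L - (37q_L). Setting ∂π_L/∂q_L = 0: 75 - 2q_L - (q_U + q_D) = 0.
Adding the 3 first-order conditions: 228 − 4Q = 0, so Q = 57.
Back-substituting: q_U = (74 − 57) = 17, q_D = (79 − 57) = 22, q_L = (75 − 57) = 18.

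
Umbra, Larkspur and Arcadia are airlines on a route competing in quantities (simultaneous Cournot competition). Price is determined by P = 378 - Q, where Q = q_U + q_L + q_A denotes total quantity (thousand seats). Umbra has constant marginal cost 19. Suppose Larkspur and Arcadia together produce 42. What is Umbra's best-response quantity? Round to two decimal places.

158.50

With rivals' combined output fixed at 42, Umbra's profit is π_U = (378 - 42 - q_U)q_U - (19q_U) = (336 - q_U)q_U - (19q_U).
∂π_U/∂q_U = 317 - 2q_U = 0, so q_U = 317/2.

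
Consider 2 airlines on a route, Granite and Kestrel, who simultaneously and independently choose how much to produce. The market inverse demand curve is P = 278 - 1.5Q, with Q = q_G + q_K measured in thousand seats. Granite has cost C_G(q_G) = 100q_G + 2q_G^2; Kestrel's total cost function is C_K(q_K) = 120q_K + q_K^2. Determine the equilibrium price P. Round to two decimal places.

209.66

Granite's profit: π_G = (278 - 1.5Q)q_G - (100q_G + 2q_G²). Setting ∂π_G/∂q_G = 0: 178 - 7q_G - (3/2)(q_K) = 0.
Kestrel's first-order condition: 158 - 5q_K - (3/2)(q_G) = 0.
So q_G = (178 - (3/2)q_K)/7 and q_K = (158 - (3/2)q_G)/5.
Solving the pair: q_G = 19.9389, q_K = 25.6183.
Total output Q = 45.5573, so price P = 278 - (3/2)·45.5573 = 209.6641.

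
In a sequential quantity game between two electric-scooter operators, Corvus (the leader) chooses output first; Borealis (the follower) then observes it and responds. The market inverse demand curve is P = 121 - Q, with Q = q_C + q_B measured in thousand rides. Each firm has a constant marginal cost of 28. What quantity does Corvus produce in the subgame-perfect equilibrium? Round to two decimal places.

46.50

The follower Borealis best-responds to any q_C: π_B = (121 - Q)q_B - 28q_B.
∂π_B/∂q_B = 93 - q_C - 2q_B = 0 gives the reaction function q_B = (93 - q_C)/2.
Corvus substitutes q_B(q_C) into its own profit: π_C = q_C(121 - q_C - (93 - q_C)/2) - 28q_C = (149/2 - (1/2)q_C)q_C - 28q_C.
Leader FOC: 93/2 - q_C = 0, so q_C = 93/2.
Then q_B = (93 - 93/2)/2 = 93/4.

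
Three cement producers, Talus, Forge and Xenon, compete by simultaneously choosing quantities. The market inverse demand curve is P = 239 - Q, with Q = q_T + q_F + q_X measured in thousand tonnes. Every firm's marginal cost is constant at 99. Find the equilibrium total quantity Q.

105

A representative firm's profit is π_i = q_i(239 - Q) - 99q_i.
First-order condition (treating rivals' output as given): 140 - 2q_i - Σ_{j≠i} q_j = 0.
With identical firms every q_j equals q_i, so Σ_{j≠i} q_j = 2q_i and 140 = 4q_i, giving q_i = 35.
Total output Q = 35 + 35 + 35 = 105.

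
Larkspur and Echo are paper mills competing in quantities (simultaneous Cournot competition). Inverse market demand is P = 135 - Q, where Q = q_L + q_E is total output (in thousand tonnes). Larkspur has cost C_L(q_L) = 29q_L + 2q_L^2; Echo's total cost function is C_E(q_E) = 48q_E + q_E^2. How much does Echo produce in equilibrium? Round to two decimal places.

18.09

Larkspur's profit: π_L = (135 - Q)q_L - (29q_L + 2q_L²). Setting ∂π_L/∂q_L = 0: 106 - 6q_L - (q_E) = 0.
Echo's first-order condition: 87 - 4q_E - (q_L) = 0.
Rearranging gives the reaction functions q_L = (106 - q_E)/6 and q_E = (87 - q_L)/4.
Solving the pair: q_L = 337/23, q_E = 416/23.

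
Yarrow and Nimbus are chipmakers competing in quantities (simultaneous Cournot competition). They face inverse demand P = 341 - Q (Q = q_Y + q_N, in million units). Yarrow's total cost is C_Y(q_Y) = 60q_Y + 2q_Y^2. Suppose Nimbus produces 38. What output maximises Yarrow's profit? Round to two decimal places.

40.50

With the rival's output fixed at 38, Yarrow's profit is π_Y = (341 - 38 - q_Y)q_Y - (60q_Y + 2q_Y²) = (303 - q_Y)q_Y - (60q_Y + 2q_Y²).
∂π_Y/∂q_Y = 243 - 6q_Y = 0, so q_Y = 81/2.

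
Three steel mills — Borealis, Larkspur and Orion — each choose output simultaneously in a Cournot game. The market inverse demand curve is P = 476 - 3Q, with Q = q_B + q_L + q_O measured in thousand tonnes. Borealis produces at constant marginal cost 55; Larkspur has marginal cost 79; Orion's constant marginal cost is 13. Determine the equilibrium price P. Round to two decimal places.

155.75

Borealis's profit: π_B = (476 - 3Q)q_B - (55q_B). Setting ∂π_B/∂q_B = 0: 421 - 6q_B - 3(q_L + q_O) = 0.
Larkspur's first-order condition: 397 - 6q_L - 3(q_B + q_O) = 0.
Orion's profit: π_O = (476 - 3Q)q_O - (13q_O). Setting ∂π_O/∂q_O = 0: 463 - 6q_O - 3(q_B + q_L) = 0.
Summing all 3 equations gives 1281 − 12Q = 0, hence Q = 427/4.
Back-substituting: q_B = (421 − 1281/4)/3 = 403/12, q_L = (397 − 1281/4)/3 = 307/12, q_O = (463 − 1281/4)/3 = 571/12.
Total output Q = 427/4, so price P = 476 - 3·(427/4) = 623/4.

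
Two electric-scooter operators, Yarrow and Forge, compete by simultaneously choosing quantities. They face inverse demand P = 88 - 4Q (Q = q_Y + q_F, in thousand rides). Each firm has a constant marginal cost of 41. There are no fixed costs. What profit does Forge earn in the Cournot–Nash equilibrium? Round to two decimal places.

Each firm earns π_i = (88 - 4Q)q_i - 41q_i.
Setting ∂π_i/∂q_i = 0 with rivals' quantities fixed: 47 - 8q_i - 4q_j = 0.
By symmetry each firm produces the same amount; substituting q_j = q_i yields q_i = 47/12.
Price P = 88 - 4·(47/6) = 170/3.
Forge's profit: (170/3 - 41)·(47/12) = 61.3611.

61.36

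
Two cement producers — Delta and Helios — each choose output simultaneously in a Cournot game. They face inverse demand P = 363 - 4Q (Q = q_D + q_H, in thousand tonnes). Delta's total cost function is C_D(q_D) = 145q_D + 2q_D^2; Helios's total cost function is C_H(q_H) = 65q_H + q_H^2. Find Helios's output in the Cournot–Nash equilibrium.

26

Delta's profit: π_D = (363 - 4Q)q_D - (145q_D + 2q_D²). Setting ∂π_D/∂q_D = 0: 218 - 12q_D - 4(q_H) = 0.
Helios's profit: π_H = (363 - 4Q)q_H - (65q_H + q_H²). Setting ∂π_H/∂q_H = 0: 298 - 10q_H - 4(q_D) = 0.
So q_D = (218 - 4q_H)/12 and q_H = (298 - 4q_D)/10.
Solving the pair: q_D = 19/2, q_H = 26.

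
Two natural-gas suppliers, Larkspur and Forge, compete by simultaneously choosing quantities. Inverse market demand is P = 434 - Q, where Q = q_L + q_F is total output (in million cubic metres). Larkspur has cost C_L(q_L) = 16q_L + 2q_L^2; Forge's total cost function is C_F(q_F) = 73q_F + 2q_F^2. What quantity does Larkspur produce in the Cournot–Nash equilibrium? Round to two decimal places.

61.34

Larkspur's profit: π_L = (434 - Q)q_L - (16q_L + 2q_L²). Setting ∂π_L/∂q_L = 0: 418 - 6q_L - (q_F) = 0.
Forge's first-order condition: 361 - 6q_F - (q_L) = 0.
Best responses: q_L = (418 - q_F)/6, q_F = (361 - q_L)/6.
Substituting one into the other gives q_L = 61.3429 and q_F = 1748/35.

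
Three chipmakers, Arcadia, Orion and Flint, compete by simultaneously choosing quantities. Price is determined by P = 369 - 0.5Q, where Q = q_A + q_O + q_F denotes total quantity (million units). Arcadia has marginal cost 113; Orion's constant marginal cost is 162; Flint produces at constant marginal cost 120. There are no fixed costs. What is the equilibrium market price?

Arcadia's profit: π_A = (369 - 0.5Q)q_A - (113q_A). Setting ∂π_A/∂q_A = 0: 256 - q_A - (1/2)(q_O + q_F) = 0.
Orion's profit: π_O = (369 - 0.5Q)q_O - (162q_O). Setting ∂π_O/∂q_O = 0: 207 - q_O - (1/2)(q_A + q_F) = 0.
Flint's first-order condition: 249 - q_F - (1/2)(q_A + q_O) = 0.
Adding the 3 conditions: 712 − Q − Q = 0, i.e. Q = 356.
Back-substituting: q_A = (256 − 178)/(1/2) = 156, q_O = (207 − 178)/(1/2) = 58, q_F = (249 − 178)/(1/2) = 142.
Total output Q = 356, so price P = 369 - (1/2)·356 = 191.

191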